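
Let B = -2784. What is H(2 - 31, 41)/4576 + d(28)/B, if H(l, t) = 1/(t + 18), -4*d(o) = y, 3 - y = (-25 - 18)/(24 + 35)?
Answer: 497/1468038 ≈ 0.00033855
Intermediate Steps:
y = 220/59 (y = 3 - (-25 - 18)/(24 + 35) = 3 - (-43)/59 = 3 - 1*(-43/59) = 3 + 43/59 = 220/59 ≈ 3.7288)
d(o) = -55/59 (d(o) = -1/4*220/59 = -55/59)
H(l, t) = 1/(18 + t)
H(2 - 31, 41)/4576 + d(28)/B = 1/((18 + 41)*4576) - 55/59/(-2784) = (1/4576)/59 - 55/59*(-1/2784) = (1/59)*(1/4576) + 55/164256 = 1/269984 + 55/164256 = 497/1468038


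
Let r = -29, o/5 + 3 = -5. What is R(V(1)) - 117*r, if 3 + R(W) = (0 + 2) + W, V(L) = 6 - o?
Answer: 3438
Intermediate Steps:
o = -40 (o = -15 + 5*(-5) = -15 - 25 = -40)
V(L) = 46 (V(L) = 6 - 1*(-40) = 6 + 40 = 46)
R(W) = -1 + W (R(W) = -3 + ((0 + 2) + W) = -3 + (2 + W) = -1 + W)
R(V(1)) - 117*r = (-1 + 46) - 117*(-29) = 45 + 3393 = 3438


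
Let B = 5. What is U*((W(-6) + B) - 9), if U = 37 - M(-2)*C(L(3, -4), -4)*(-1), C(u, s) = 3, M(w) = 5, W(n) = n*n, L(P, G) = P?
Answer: 1664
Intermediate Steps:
W(n) = n²
U = 52 (U = 37 - 5*3*(-1) = 37 - 15*(-1) = 37 - 1*(-15) = 37 + 15 = 52)
U*((W(-6) + B) - 9) = 52*(((-6)² + 5) - 9) = 52*((36 + 5) - 9) = 52*(41 - 9) = 52*32 = 1664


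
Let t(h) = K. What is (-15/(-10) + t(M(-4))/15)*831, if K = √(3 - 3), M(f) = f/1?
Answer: 2493/2 ≈ 1246.5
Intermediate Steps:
M(f) = f (M(f) = f*1 = f)
K = 0 (K = √0 = 0)
t(h) = 0
(-15/(-10) + t(M(-4))/15)*831 = (-15/(-10) + 0/15)*831 = (-15*(-⅒) + 0*(1/15))*831 = (3/2 + 0)*831 = (3/2)*831 = 2493/2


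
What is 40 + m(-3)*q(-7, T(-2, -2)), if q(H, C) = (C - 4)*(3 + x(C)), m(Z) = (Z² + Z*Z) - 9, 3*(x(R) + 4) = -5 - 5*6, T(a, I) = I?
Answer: 724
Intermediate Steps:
x(R) = -47/3 (x(R) = -4 + (-5 - 5*6)/3 = -4 + (-5 - 30)/3 = -4 + (⅓)*(-35) = -4 - 35/3 = -47/3)
m(Z) = -9 + 2*Z² (m(Z) = (Z² + Z²) - 9 = 2*Z² - 9 = -9 + 2*Z²)
q(H, C) = 152/3 - 38*C/3 (q(H, C) = (C - 4)*(3 - 47/3) = (-4 + C)*(-38/3) = 152/3 - 38*C/3)
40 + m(-3)*q(-7, T(-2, -2)) = 40 + (-9 + 2*(-3)²)*(152/3 - 38/3*(-2)) = 40 + (-9 + 2*9)*(152/3 + 76/3) = 40 + (-9 + 18)*76 = 40 + 9*76 = 40 + 684 = 724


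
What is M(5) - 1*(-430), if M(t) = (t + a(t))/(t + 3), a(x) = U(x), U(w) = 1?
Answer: 1723/4 ≈ 430.75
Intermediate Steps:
a(x) = 1
M(t) = (1 + t)/(3 + t) (M(t) = (t + 1)/(t + 3) = (1 + t)/(3 + t))
M(5) - 1*(-430) = (1 + 5)/(3 + 5) - 1*(-430) = 6/8 + 430 = (1/8)*6 + 430 = 3/4 + 430 = 1723/4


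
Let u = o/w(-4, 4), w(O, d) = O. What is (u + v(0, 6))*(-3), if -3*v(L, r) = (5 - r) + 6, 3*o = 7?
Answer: 27/4 ≈ 6.7500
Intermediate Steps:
o = 7/3 (o = (1/3)*7 = 7/3 ≈ 2.3333)
v(L, r) = -11/3 + r/3 (v(L, r) = -((5 - r) + 6)/3 = -(11 - r)/3 = -11/3 + r/3)
u = -7/12 (u = (7/3)/(-4) = (7/3)*(-1/4) = -7/12 ≈ -0.58333)
(u + v(0, 6))*(-3) = (-7/12 + (-11/3 + (1/3)*6))*(-3) = (-7/12 + (-11/3 + 2))*(-3) = (-7/12 - 5/3)*(-3) = -9/4*(-3) = 27/4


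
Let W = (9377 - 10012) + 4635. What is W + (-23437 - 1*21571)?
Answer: -41008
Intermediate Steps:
W = 4000 (W = -635 + 4635 = 4000)
W + (-23437 - 1*21571) = 4000 + (-23437 - 1*21571) = 4000 + (-23437 - 21571) = 4000 - 45008 = -41008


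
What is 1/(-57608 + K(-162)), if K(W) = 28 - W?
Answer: -1/57418 ≈ -1.7416e-5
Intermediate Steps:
1/(-57608 + K(-162)) = 1/(-57608 + (28 - 1*(-162))) = 1/(-57608 + (28 + 162)) = 1/(-57608 + 190) = 1/(-57418) = -1/57418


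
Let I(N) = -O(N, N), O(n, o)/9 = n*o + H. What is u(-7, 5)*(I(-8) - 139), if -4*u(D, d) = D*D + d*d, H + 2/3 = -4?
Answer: 24901/2 ≈ 12451.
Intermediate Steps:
H = -14/3 (H = -⅔ - 4 = -14/3 ≈ -4.6667)
u(D, d) = -D²/4 - d²/4 (u(D, d) = -(D*D + d*d)/4 = -(D² + d²)/4 = -D²/4 - d²/4)
O(n, o) = -42 + 9*n*o (O(n, o) = 9*(n*o - 14/3) = 9*(-14/3 + n*o) = -42 + 9*n*o)
I(N) = 42 - 9*N² (I(N) = -(-42 + 9*N*N) = -(-42 + 9*N²) = 42 - 9*N²)
u(-7, 5)*(I(-8) - 139) = (-¼*(-7)² - ¼*5²)*((42 - 9*(-8)²) - 139) = (-¼*49 - ¼*25)*((42 - 9*64) - 139) = (-49/4 - 25/4)*((42 - 576) - 139) = -37*(-534 - 139)/2 = -37/2*(-673) = 24901/2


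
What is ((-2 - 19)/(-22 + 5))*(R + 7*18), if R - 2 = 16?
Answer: 3024/17 ≈ 177.88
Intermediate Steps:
R = 18 (R = 2 + 16 = 18)
((-2 - 19)/(-22 + 5))*(R + 7*18) = ((-2 - 19)/(-22 + 5))*(18 + 7*18) = (-21/(-17))*(18 + 126) = -21*(-1/17)*144 = (21/17)*144 = 3024/17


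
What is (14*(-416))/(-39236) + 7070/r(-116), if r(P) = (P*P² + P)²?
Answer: 1773960196571647/11951081887394248 ≈ 0.14844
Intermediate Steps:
r(P) = (P + P³)² (r(P) = (P³ + P)² = (P + P³)²)
(14*(-416))/(-39236) + 7070/r(-116) = (14*(-416))/(-39236) + 7070/(((-116)²*(1 + (-116)²)²)) = -5824*(-1/39236) + 7070/((13456*(1 + 13456)²)) = 1456/9809 + 7070/((13456*13457²)) = 1456/9809 + 7070/((13456*181090849)) = 1456/9809 + 7070/2436758464144 = 1456/9809 + 7070*(1/2436758464144) = 1456/9809 + 3535/1218379232072 = 1773960196571647/11951081887394248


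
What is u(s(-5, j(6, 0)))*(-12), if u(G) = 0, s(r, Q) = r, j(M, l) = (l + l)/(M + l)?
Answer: 0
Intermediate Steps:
j(M, l) = 2*l/(M + l) (j(M, l) = (2*l)/(M + l) = 2*l/(M + l))
u(s(-5, j(6, 0)))*(-12) = 0*(-12) = 0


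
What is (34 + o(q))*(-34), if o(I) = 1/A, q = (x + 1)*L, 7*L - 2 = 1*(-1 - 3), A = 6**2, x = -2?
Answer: -20825/18 ≈ -1156.9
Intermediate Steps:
A = 36
L = -2/7 (L = 2/7 + (1*(-1 - 3))/7 = 2/7 + (1*(-4))/7 = 2/7 + (1/7)*(-4) = 2/7 - 4/7 = -2/7 ≈ -0.28571)
q = 2/7 (q = (-2 + 1)*(-2/7) = -1*(-2/7) = 2/7 ≈ 0.28571)
o(I) = 1/36
(34 + o(q))*(-34) = (34 + 1/36)*(-34) = (1225/36)*(-34) = -20825/18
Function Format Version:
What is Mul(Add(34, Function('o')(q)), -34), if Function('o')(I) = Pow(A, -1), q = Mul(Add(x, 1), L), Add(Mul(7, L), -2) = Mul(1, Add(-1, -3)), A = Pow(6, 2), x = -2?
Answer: Rational(-20825, 18) ≈ -1156.9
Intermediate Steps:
A = 36
L = Rational(-2, 7) (L = Add(Rational(2, 7), Mul(Rational(1, 7), Mul(1, Add(-1, -3)))) = Add(Rational(2, 7), Mul(Rational(1, 7), Mul(1, -4))) = Add(Rational(2, 7), Mul(Rational(1, 7), -4)) = Add(Rational(2, 7), Rational(-4, 7)) = Rational(-2, 7) ≈ -0.28571)
q = Rational(2, 7) (q = Mul(Add(-2, 1), Rational(-2, 7)) = Mul(-1, Rational(-2, 7)) = Rational(2, 7) ≈ 0.28571)
Function('o')(I) = Rational(1, 36) (Function('o')(I) = Pow(36, -1) = Rational(1, 36))
Mul(Add(34, Function('o')(q)), -34) = Mul(Add(34, Rational(1, 36)), -34) = Mul(Rational(1225, 36), -34) = Rational(-20825, 18)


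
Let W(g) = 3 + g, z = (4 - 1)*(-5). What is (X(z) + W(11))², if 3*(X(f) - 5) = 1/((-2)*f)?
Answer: 2927521/8100 ≈ 361.42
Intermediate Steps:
z = -15 (z = 3*(-5) = -15)
X(f) = 5 - 1/(6*f) (X(f) = 5 + (1/((-2)*f))/3 = 5 + (-1/(2*f))/3 = 5 - 1/(6*f))
(X(z) + W(11))² = ((5 - ⅙/(-15)) + (3 + 11))² = ((5 - ⅙*(-1/15)) + 14)² = ((5 + 1/90) + 14)² = (451/90 + 14)² = (1711/90)² = 2927521/8100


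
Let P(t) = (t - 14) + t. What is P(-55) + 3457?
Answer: 3333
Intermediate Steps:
P(t) = -14 + 2*t (P(t) = (-14 + t) + t = -14 + 2*t)
P(-55) + 3457 = (-14 + 2*(-55)) + 3457 = (-14 - 110) + 3457 = -124 + 3457 = 3333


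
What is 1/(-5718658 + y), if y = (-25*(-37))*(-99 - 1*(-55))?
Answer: -1/5759358 ≈ -1.7363e-7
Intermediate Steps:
y = -40700 (y = 925*(-99 + 55) = 925*(-44) = -40700)
1/(-5718658 + y) = 1/(-5718658 - 40700) = 1/(-5759358) = -1/5759358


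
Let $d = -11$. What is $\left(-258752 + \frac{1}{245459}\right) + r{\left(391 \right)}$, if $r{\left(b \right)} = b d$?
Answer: $- \frac{64568726326}{245459} \approx -2.6305 \cdot 10^{5}$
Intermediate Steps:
$r{\left(b \right)} = - 11 b$ ($r{\left(b \right)} = b \left(-11\right) = - 11 b$)
$\left(-258752 + \frac{1}{245459}\right) + r{\left(391 \right)} = \left(-258752 + \frac{1}{245459}\right) - 4301 = - \frac{63513007167}{245459} - 4301 = - \frac{64568726326}{245459}$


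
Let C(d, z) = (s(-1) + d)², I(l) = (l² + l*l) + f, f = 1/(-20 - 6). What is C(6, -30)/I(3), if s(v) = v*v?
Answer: 1274/467 ≈ 2.7281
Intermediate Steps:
s(v) = v²
f = -1/26 (f = 1/(-26) = -1/26 ≈ -0.038462)
I(l) = -1/26 + 2*l² (I(l) = (l² + l*l) - 1/26 = (l² + l²) - 1/26 = 2*l² - 1/26 = -1/26 + 2*l²)
C(d, z) = (1 + d)² (C(d, z) = ((-1)² + d)² = (1 + d)²)
C(6, -30)/I(3) = (1 + 6)²/(-1/26 + 2*3²) = 7²/(-1/26 + 2*9) = 49/(-1/26 + 18) = 49/(467/26) = 49*(26/467) = 1274/467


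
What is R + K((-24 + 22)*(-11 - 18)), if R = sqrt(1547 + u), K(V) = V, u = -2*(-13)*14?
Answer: 58 + 7*sqrt(39) ≈ 101.71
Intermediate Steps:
u = 364 (u = 26*14 = 364)
R = 7*sqrt(39) (R = sqrt(1547 + 364) = sqrt(1911) = 7*sqrt(39) ≈ 43.715)
R + K((-24 + 22)*(-11 - 18)) = 7*sqrt(39) + (-24 + 22)*(-11 - 18) = 7*sqrt(39) - 2*(-29) = 7*sqrt(39) + 58 = 58 + 7*sqrt(39)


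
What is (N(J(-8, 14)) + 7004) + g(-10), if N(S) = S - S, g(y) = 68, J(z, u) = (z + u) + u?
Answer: 7072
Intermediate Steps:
J(z, u) = z + 2*u (J(z, u) = (u + z) + u = z + 2*u)
N(S) = 0
(N(J(-8, 14)) + 7004) + g(-10) = (0 + 7004) + 68 = 7004 + 68 = 7072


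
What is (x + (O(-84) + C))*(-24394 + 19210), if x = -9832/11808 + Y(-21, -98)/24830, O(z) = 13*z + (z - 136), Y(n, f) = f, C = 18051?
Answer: -44167556836944/509015 ≈ -8.6771e+7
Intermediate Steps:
O(z) = -136 + 14*z (O(z) = 13*z + (-136 + z) = -136 + 14*z)
x = -15330359/18324540 (x = -9832/11808 - 98/24830 = -9832*1/11808 - 98*1/24830 = -1229/1476 - 49/12415 = -15330359/18324540 ≈ -0.83660)
(x + (O(-84) + C))*(-24394 + 19210) = (-15330359/18324540 + ((-136 + 14*(-84)) + 18051))*(-24394 + 19210) = (-15330359/18324540 + ((-136 - 1176) + 18051))*(-5184) = (-15330359/18324540 + (-1312 + 18051))*(-5184) = (-15330359/18324540 + 16739)*(-5184) = (306719144701/18324540)*(-5184) = -44167556836944/509015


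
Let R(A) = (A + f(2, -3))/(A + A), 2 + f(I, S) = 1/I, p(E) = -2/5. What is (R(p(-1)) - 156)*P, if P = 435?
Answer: -534615/8 ≈ -66827.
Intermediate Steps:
p(E) = -2/5 (p(E) = -2*1/5 = -2/5)
f(I, S) = -2 + 1/I
R(A) = (-3/2 + A)/(2*A) (R(A) = (A + (-2 + 1/2))/(A + A) = (A + (-2 + 1/2))/((2*A)) = (A - 3/2)*(1/(2*A)) = (-3/2 + A)*(1/(2*A)) = (-3/2 + A)/(2*A))
(R(p(-1)) - 156)*P = ((-3 + 2*(-2/5))/(4*(-2/5)) - 156)*435 = ((1/4)*(-5/2)*(-3 - 4/5) - 156)*435 = ((1/4)*(-5/2)*(-19/5) - 156)*435 = (19/8 - 156)*435 = -1229/8*435 = -534615/8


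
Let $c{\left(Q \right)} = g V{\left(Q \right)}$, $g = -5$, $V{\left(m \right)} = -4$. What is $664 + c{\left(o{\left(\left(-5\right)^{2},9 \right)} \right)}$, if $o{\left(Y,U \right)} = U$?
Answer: $684$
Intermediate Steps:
$c{\left(Q \right)} = 20$ ($c{\left(Q \right)} = \left(-5\right) \left(-4\right) = 20$)
$664 + c{\left(o{\left(\left(-5\right)^{2},9 \right)} \right)} = 664 + 20 = 684$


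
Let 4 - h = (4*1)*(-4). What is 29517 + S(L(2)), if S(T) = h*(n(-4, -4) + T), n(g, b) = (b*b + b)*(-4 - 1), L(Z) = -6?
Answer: 28197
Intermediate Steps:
h = 20 (h = 4 - 4*1*(-4) = 4 - 4*(-4) = 4 - 1*(-16) = 4 + 16 = 20)
n(g, b) = -5*b - 5*b² (n(g, b) = (b² + b)*(-5) = (b + b²)*(-5) = -5*b - 5*b²)
S(T) = -1200 + 20*T (S(T) = 20*(-5*(-4)*(1 - 4) + T) = 20*(-5*(-4)*(-3) + T) = 20*(-60 + T) = -1200 + 20*T)
29517 + S(L(2)) = 29517 + (-1200 + 20*(-6)) = 29517 + (-1200 - 120) = 29517 - 1320 = 28197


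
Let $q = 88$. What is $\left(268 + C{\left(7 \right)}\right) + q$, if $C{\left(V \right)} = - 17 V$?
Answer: $237$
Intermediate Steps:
$\left(268 + C{\left(7 \right)}\right) + q = \left(268 - 119\right) + 88 = 149 + 88 = 237$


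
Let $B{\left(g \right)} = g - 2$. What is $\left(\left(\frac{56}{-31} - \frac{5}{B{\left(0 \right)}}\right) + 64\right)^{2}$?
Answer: $\frac{16088121}{3844} \approx 4185.3$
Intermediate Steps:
$B{\left(g \right)} = -2 + g$
$\left(\left(\frac{56}{-31} - \frac{5}{B{\left(0 \right)}}\right) + 64\right)^{2} = \left(\left(\frac{56}{-31} - \frac{5}{-2 + 0}\right) + 64\right)^{2} = \left(\left(56 \left(- \frac{1}{31}\right) - \frac{5}{-2}\right) + 64\right)^{2} = \left(\left(- \frac{56}{31} - - \frac{5}{2}\right) + 64\right)^{2} = \left(\left(- \frac{56}{31} + \frac{5}{2}\right) + 64\right)^{2} = \left(\frac{43}{62} + 64\right)^{2} = \left(\frac{4011}{62}\right)^{2} = \frac{16088121}{3844}$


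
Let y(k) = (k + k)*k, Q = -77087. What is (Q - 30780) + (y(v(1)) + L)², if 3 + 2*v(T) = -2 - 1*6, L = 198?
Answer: -164179/4 ≈ -41045.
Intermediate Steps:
v(T) = -11/2 (v(T) = -3/2 + (-2 - 1*6)/2 = -3/2 + (-2 - 6)/2 = -3/2 + (½)*(-8) = -3/2 - 4 = -11/2)
y(k) = 2*k² (y(k) = (2*k)*k = 2*k²)
(Q - 30780) + (y(v(1)) + L)² = (-77087 - 30780) + (2*(-11/2)² + 198)² = -107867 + (2*(121/4) + 198)² = -107867 + (121/2 + 198)² = -107867 + (517/2)² = -107867 + 267289/4 = -164179/4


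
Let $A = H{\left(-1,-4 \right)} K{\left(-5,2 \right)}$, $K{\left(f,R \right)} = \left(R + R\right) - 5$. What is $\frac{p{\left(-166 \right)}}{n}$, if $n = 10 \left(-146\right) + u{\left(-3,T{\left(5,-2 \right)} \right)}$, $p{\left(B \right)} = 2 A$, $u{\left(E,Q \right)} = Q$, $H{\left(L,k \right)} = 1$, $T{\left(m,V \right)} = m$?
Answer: $\frac{2}{1455} \approx 0.0013746$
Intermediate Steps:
$K{\left(f,R \right)} = -5 + 2 R$ ($K{\left(f,R \right)} = 2 R - 5 = -5 + 2 R$)
$A = -1$ ($A = 1 \left(-5 + 2 \cdot 2\right) = 1 \left(-5 + 4\right) = 1 \left(-1\right) = -1$)
$p{\left(B \right)} = -2$ ($p{\left(B \right)} = 2 \left(-1\right) = -2$)
$n = -1455$ ($n = 10 \left(-146\right) + 5 = -1460 + 5 = -1455$)
$\frac{p{\left(-166 \right)}}{n} = - \frac{2}{-1455} = \left(-2\right) \left(- \frac{1}{1455}\right) = \frac{2}{1455}$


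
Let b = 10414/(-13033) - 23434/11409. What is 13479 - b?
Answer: 2004663874711/148693497 ≈ 13482.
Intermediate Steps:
b = -424228648/148693497 (b = 10414*(-1/13033) - 23434*1/11409 = -10414/13033 - 23434/11409 = -424228648/148693497 ≈ -2.8530)
13479 - b = 13479 - 1*(-424228648/148693497) = 13479 + 424228648/148693497 = 2004663874711/148693497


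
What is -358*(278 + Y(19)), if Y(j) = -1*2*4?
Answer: -96660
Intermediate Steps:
Y(j) = -8 (Y(j) = -2*4 = -8)
-358*(278 + Y(19)) = -358*(278 - 8) = -358*270 = -96660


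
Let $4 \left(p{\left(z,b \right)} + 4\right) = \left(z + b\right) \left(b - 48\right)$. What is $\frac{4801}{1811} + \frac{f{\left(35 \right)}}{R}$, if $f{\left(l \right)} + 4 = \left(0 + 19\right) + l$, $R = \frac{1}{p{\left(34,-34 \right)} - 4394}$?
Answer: $- \frac{398234099}{1811} \approx -2.199 \cdot 10^{5}$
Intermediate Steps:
$p{\left(z,b \right)} = -4 + \frac{\left(-48 + b\right) \left(b + z\right)}{4}$ ($p{\left(z,b \right)} = -4 + \frac{\left(z + b\right) \left(b - 48\right)}{4} = -4 + \frac{\left(b + z\right) \left(-48 + b\right)}{4} = -4 + \frac{\left(-48 + b\right) \left(b + z\right)}{4}$)
$R = - \frac{1}{4398}$ ($R = \frac{1}{\left(-4 - -408 - 408 + \frac{\left(-34\right)^{2}}{4} + \frac{1}{4} \left(-34\right) 34\right) - 4394} = \frac{1}{\left(-4 + 408 - 408 + \frac{1}{4} \cdot 1156 - 289\right) - 4394} = \frac{1}{\left(-4 + 408 - 408 + 289 - 289\right) - 4394} = \frac{1}{-4 - 4394} = \frac{1}{-4398} = - \frac{1}{4398} \approx -0.00022738$)
$f{\left(l \right)} = 15 + l$ ($f{\left(l \right)} = -4 + \left(\left(0 + 19\right) + l\right) = -4 + \left(19 + l\right) = 15 + l$)
$\frac{4801}{1811} + \frac{f{\left(35 \right)}}{R} = \frac{4801}{1811} + \frac{15 + 35}{- \frac{1}{4398}} = 4801 \cdot \frac{1}{1811} + 50 \left(-4398\right) = \frac{4801}{1811} - 219900 = - \frac{398234099}{1811}$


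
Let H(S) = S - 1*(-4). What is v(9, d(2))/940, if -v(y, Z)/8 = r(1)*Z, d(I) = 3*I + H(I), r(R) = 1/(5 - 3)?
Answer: -12/235 ≈ -0.051064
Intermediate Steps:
r(R) = ½ (r(R) = 1/2 = ½)
H(S) = 4 + S (H(S) = S + 4 = 4 + S)
d(I) = 4 + 4*I (d(I) = 3*I + (4 + I) = 4 + 4*I)
v(y, Z) = -4*Z
v(9, d(2))/940 = -4*(4 + 4*2)/940 = -4*(4 + 8)*(1/940) = -4*12*(1/940) = -48*1/940 = -12/235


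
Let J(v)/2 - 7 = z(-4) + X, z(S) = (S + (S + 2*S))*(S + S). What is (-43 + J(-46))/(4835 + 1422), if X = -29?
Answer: 169/6257 ≈ 0.027010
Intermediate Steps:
z(S) = 8*S² (z(S) = (S + 3*S)*(2*S) = (4*S)*(2*S) = 8*S²)
J(v) = 212 (J(v) = 14 + 2*(8*(-4)² - 29) = 14 + 2*(8*16 - 29) = 14 + 2*(128 - 29) = 14 + 2*99 = 14 + 198 = 212)
(-43 + J(-46))/(4835 + 1422) = (-43 + 212)/(4835 + 1422) = 169/6257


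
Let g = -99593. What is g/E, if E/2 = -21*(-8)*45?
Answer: -99593/15120 ≈ -6.5868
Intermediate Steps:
E = 15120 (E = 2*(-21*(-8)*45) = 2*(168*45) = 2*7560 = 15120)
g/E = -99593/15120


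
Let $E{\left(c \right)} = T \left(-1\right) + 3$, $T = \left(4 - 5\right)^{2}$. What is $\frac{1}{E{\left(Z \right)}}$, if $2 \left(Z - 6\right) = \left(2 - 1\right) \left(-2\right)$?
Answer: $\frac{1}{2} \approx 0.5$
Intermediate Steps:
$Z = 5$ ($Z = 6 + \frac{\left(2 - 1\right) \left(-2\right)}{2} = 6 + \frac{1 \left(-2\right)}{2} = 6 + \frac{1}{2} \left(-2\right) = 6 - 1 = 5$)
$T = 1$ ($T = \left(-1\right)^{2} = 1$)
$E{\left(c \right)} = 2$ ($E{\left(c \right)} = 1 \left(-1\right) + 3 = -1 + 3 = 2$)
$\frac{1}{E{\left(Z \right)}} = \frac{1}{2}$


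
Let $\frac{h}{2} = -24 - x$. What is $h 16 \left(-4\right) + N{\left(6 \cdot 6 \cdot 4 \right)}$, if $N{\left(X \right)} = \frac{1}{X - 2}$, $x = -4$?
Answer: $\frac{363521}{142} \approx 2560.0$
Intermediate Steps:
$h = -40$ ($h = 2 \left(-24 - -4\right) = 2 \left(-24 + 4\right) = 2 \left(-20\right) = -40$)
$N{\left(X \right)} = \frac{1}{-2 + X}$
$h 16 \left(-4\right) + N{\left(6 \cdot 6 \cdot 4 \right)} = - 40 \cdot 16 \left(-4\right) + \frac{1}{-2 + 6 \cdot 6 \cdot 4} = \left(-40\right) \left(-64\right) + \frac{1}{-2 + 36 \cdot 4} = 2560 + \frac{1}{-2 + 144} = 2560 + \frac{1}{142} = \frac{363521}{142}$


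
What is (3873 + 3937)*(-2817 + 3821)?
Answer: 7841240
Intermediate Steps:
(3873 + 3937)*(-2817 + 3821) = 7810*1004 = 7841240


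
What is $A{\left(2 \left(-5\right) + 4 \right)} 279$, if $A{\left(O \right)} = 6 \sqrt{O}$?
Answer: $1674 i \sqrt{6} \approx 4100.4 i$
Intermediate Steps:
$A{\left(2 \left(-5\right) + 4 \right)} 279 = 6 \sqrt{2 \left(-5\right) + 4} \cdot 279 = 6 \sqrt{-10 + 4} \cdot 279 = 6 \sqrt{-6} \cdot 279 = 6 i \sqrt{6} \cdot 279 = 1674 i \sqrt{6}$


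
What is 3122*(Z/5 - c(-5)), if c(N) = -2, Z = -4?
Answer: 18732/5 ≈ 3746.4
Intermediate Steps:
3122*(Z/5 - c(-5)) = 3122*(-4/5 - 1*(-2)) = 3122*(-4*⅕ + 2) = 3122*(-⅘ + 2) = 3122*(6/5) = 18732/5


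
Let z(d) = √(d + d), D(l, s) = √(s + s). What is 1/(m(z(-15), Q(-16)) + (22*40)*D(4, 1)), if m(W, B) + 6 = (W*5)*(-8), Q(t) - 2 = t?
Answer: 1/(2*(-3 + 440*√2 - 20*I*√30)) ≈ 0.00078292 + 0.0001385*I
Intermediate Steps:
D(l, s) = √2*√s (D(l, s) = √(2*s) = √2*√s)
Q(t) = 2 + t
z(d) = √2*√d (z(d) = √(2*d) = √2*√d)
m(W, B) = -6 - 40*W (m(W, B) = -6 + (W*5)*(-8) = -6 + (5*W)*(-8) = -6 - 40*W)
1/(m(z(-15), Q(-16)) + (22*40)*D(4, 1)) = 1/((-6 - 40*√2*√(-15)) + (22*40)*(√2*√1)) = 1/((-6 - 40*√2*I*√15) + 880*(√2*1)) = 1/((-6 - 40*I*√30) + 880*√2) = 1/(-6 + 880*√2 - 40*I*√30)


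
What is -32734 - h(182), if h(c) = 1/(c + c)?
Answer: -11915177/364 ≈ -32734.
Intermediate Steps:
h(c) = 1/(2*c)
-32734 - h(182) = -32734 - 1/(2*182) = -32734 - 1*1/364 = -32734 - 1/364 = -11915177/364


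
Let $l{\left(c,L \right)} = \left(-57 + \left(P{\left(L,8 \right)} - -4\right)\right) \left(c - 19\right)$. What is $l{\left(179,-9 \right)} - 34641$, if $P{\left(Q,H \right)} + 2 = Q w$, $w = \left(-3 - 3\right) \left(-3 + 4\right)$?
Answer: $-34801$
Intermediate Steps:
$w = -6$ ($w = \left(-6\right) 1 = -6$)
$P{\left(Q,H \right)} = -2 - 6 Q$ ($P{\left(Q,H \right)} = -2 + Q \left(-6\right) = -2 - 6 Q$)
$l{\left(c,L \right)} = \left(-55 - 6 L\right) \left(-19 + c\right)$ ($l{\left(c,L \right)} = \left(-57 - \left(-2 + 6 L\right)\right) \left(c - 19\right) = \left(-57 + \left(\left(-2 - 6 L\right) + 4\right)\right) \left(-19 + c\right) = \left(-57 - \left(-2 + 6 L\right)\right) \left(-19 + c\right) = \left(-55 - 6 L\right) \left(-19 + c\right)$)
$l{\left(179,-9 \right)} - 34641 = \left(1045 - 9845 + 114 \left(-9\right) - \left(-54\right) 179\right) - 34641 = \left(1045 - 9845 - 1026 + 9666\right) - 34641 = -160 - 34641 = -34801$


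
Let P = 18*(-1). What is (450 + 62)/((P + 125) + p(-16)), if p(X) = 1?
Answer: 128/27 ≈ 4.7407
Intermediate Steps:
P = -18
(450 + 62)/((P + 125) + p(-16)) = (450 + 62)/((-18 + 125) + 1) = 512/(107 + 1) = 512/108 = 512*(1/108) = 128/27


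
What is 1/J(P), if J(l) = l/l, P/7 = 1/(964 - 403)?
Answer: 1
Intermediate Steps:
P = 7/561 (P = 7/(964 - 403) = 7/561 ≈ 0.012478)
J(l) = 1
1/J(P) = 1/1 = 1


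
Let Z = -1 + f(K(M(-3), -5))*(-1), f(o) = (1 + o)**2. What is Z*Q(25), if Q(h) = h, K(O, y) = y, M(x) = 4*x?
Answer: -425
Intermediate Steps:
Z = -17 (Z = -1 + (1 - 5)**2*(-1) = -1 + (-4)**2*(-1) = -1 + 16*(-1) = -1 - 16 = -17)
Z*Q(25) = -17*25 = -425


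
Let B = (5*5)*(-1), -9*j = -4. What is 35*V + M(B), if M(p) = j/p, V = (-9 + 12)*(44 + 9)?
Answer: 1252121/225 ≈ 5565.0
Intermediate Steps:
j = 4/9 (j = -1/9*(-4) = 4/9 ≈ 0.44444)
B = -25 (B = 25*(-1) = -25)
V = 159 (V = 3*53 = 159)
M(p) = 4/(9*p)
35*V + M(B) = 35*159 + (4/9)/(-25) = 5565 + (4/9)*(-1/25) = 5565 - 4/225 = 1252121/225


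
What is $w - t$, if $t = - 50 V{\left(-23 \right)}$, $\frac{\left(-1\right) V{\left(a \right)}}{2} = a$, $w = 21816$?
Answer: $24116$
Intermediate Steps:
$V{\left(a \right)} = - 2 a$
$t = -2300$ ($t = - 50 \left(\left(-2\right) \left(-23\right)\right) = \left(-50\right) 46 = -2300$)
$w - t = 21816 - -2300 = 21816 + 2300 = 24116$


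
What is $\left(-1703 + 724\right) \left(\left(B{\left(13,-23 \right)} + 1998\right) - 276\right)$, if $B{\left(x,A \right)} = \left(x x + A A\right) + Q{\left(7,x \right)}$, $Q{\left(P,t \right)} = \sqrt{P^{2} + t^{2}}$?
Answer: $-2369180 - 979 \sqrt{218} \approx -2.3836 \cdot 10^{6}$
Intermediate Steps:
$B{\left(x,A \right)} = A^{2} + x^{2} + \sqrt{49 + x^{2}}$ ($B{\left(x,A \right)} = \left(x x + A A\right) + \sqrt{7^{2} + x^{2}} = \left(x^{2} + A^{2}\right) + \sqrt{49 + x^{2}} = \left(A^{2} + x^{2}\right) + \sqrt{49 + x^{2}} = A^{2} + x^{2} + \sqrt{49 + x^{2}}$)
$\left(-1703 + 724\right) \left(\left(B{\left(13,-23 \right)} + 1998\right) - 276\right) = \left(-1703 + 724\right) \left(\left(\left(\left(-23\right)^{2} + 13^{2} + \sqrt{49 + 13^{2}}\right) + 1998\right) - 276\right) = - 979 \left(\left(\left(529 + 169 + \sqrt{49 + 169}\right) + 1998\right) - 276\right) = - 979 \left(\left(\left(529 + 169 + \sqrt{218}\right) + 1998\right) - 276\right) = - 979 \left(\left(\left(698 + \sqrt{218}\right) + 1998\right) - 276\right) = - 979 \left(\left(2696 + \sqrt{218}\right) - 276\right) = - 979 \left(2420 + \sqrt{218}\right) = -2369180 - 979 \sqrt{218}$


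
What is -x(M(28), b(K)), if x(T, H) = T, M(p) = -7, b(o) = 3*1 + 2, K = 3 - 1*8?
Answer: 7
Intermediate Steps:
K = -5 (K = 3 - 8 = -5)
b(o) = 5 (b(o) = 3 + 2 = 5)
-x(M(28), b(K)) = -1*(-7) = 7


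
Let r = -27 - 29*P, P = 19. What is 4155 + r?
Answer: 3577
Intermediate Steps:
r = -578 (r = -27 - 29*19 = -27 - 551 = -578)
4155 + r = 4155 - 578 = 3577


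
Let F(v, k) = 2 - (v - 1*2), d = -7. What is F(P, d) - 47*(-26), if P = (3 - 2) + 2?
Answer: 1223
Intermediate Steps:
P = 3 (P = 1 + 2 = 3)
F(v, k) = 4 - v (F(v, k) = 2 - (v - 2) = 2 - (-2 + v) = 2 + (2 - v) = 4 - v)
F(P, d) - 47*(-26) = (4 - 1*3) - 47*(-26) = (4 - 3) + 1222 = 1 + 1222 = 1223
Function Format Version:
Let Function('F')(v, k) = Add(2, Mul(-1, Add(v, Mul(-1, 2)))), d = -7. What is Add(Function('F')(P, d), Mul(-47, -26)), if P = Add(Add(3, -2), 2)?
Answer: 1223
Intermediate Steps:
P = 3 (P = Add(1, 2) = 3)
Function('F')(v, k) = Add(4, Mul(-1, v)) (Function('F')(v, k) = Add(2, Mul(-1, Add(v, -2))) = Add(2, Mul(-1, Add(-2, v))) = Add(2, Add(2, Mul(-1, v))) = Add(4, Mul(-1, v)))
Add(Function('F')(P, d), Mul(-47, -26)) = Add(Add(4, Mul(-1, 3)), Mul(-47, -26)) = Add(Add(4, -3), 1222) = Add(1, 1222) = 1223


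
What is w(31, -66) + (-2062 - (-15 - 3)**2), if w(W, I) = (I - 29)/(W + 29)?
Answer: -28651/12 ≈ -2387.6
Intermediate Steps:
w(W, I) = (-29 + I)/(29 + W)
w(31, -66) + (-2062 - (-15 - 3)**2) = (-29 - 66)/(29 + 31) + (-2062 - (-15 - 3)**2) = -95/60 + (-2062 - 1*(-18)**2) = (1/60)*(-95) + (-2062 - 1*324) = -19/12 + (-2062 - 324) = -19/12 - 2386 = -28651/12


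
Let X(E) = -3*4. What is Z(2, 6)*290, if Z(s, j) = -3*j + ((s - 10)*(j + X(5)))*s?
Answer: 22620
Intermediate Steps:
X(E) = -12
Z(s, j) = -3*j + s*(-12 + j)*(-10 + s) (Z(s, j) = -3*j + ((s - 10)*(j - 12))*s = -3*j + ((-10 + s)*(-12 + j))*s = -3*j + ((-12 + j)*(-10 + s))*s = -3*j + s*(-12 + j)*(-10 + s))
Z(2, 6)*290 = (-12*2**2 - 3*6 + 120*2 + 6*2**2 - 10*6*2)*290 = (-12*4 - 18 + 240 + 6*4 - 120)*290 = (-48 - 18 + 240 + 24 - 120)*290 = 78*290 = 22620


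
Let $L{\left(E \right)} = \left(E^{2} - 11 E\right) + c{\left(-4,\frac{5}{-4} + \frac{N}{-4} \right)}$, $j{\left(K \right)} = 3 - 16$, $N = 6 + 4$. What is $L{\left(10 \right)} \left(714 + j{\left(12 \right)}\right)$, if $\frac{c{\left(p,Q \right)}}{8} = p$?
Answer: $-29442$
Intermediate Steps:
$N = 10$
$c{\left(p,Q \right)} = 8 p$
$j{\left(K \right)} = -13$ ($j{\left(K \right)} = 3 - 16 = -13$)
$L{\left(E \right)} = -32 + E^{2} - 11 E$ ($L{\left(E \right)} = \left(E^{2} - 11 E\right) + 8 \left(-4\right) = \left(E^{2} - 11 E\right) - 32 = -32 + E^{2} - 11 E$)
$L{\left(10 \right)} \left(714 + j{\left(12 \right)}\right) = \left(-32 + 10^{2} - 110\right) \left(714 - 13\right) = \left(-32 + 100 - 110\right) 701 = \left(-42\right) 701 = -29442$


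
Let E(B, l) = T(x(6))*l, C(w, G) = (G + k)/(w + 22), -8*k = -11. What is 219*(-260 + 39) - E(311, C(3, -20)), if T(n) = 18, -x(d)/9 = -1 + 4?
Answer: -4838559/100 ≈ -48386.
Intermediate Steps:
k = 11/8 (k = -⅛*(-11) = 11/8 ≈ 1.3750)
x(d) = -27 (x(d) = -9*(-1 + 4) = -9*3 = -27)
C(w, G) = (11/8 + G)/(22 + w) (C(w, G) = (G + 11/8)/(w + 22) = (11/8 + G)/(22 + w))
E(B, l) = 18*l
219*(-260 + 39) - E(311, C(3, -20)) = 219*(-260 + 39) - 18*(11/8 - 20)/(22 + 3) = 219*(-221) - 18*-149/8/25 = -48399 - 18*(1/25)*(-149/8) = -48399 - 18*(-149)/200 = -48399 - 1*(-1341/100) = -48399 + 1341/100 = -4838559/100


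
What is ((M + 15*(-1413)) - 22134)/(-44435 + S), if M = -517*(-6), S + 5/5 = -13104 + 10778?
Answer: 40227/46762 ≈ 0.86025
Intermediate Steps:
S = -2327 (S = -1 + (-13104 + 10778) = -1 - 2326 = -2327)
M = 3102
((M + 15*(-1413)) - 22134)/(-44435 + S) = ((3102 + 15*(-1413)) - 22134)/(-44435 - 2327) = ((3102 - 21195) - 22134)/(-46762) = (-18093 - 22134)*(-1/46762) = -40227*(-1/46762) = 40227/46762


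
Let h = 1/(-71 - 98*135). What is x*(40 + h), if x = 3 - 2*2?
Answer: -912599/22815 ≈ -40.000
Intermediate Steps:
h = -1/22815 (h = (1/135)/(-169) = -1/169*1/135 = -1/22815 ≈ -4.3831e-5)
x = -1 (x = 3 - 4 = -1)
x*(40 + h) = -(40 - 1/22815) = -1*912599/22815 = -912599/22815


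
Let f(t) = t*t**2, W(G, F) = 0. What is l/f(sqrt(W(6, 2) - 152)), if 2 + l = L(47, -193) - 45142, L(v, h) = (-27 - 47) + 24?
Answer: -22597*I*sqrt(38)/5776 ≈ -24.117*I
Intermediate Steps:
L(v, h) = -50 (L(v, h) = -74 + 24 = -50)
f(t) = t**3
l = -45194 (l = -2 + (-50 - 45142) = -2 - 45192 = -45194)
l/f(sqrt(W(6, 2) - 152)) = -45194/(0 - 152)**(3/2) = -45194*I*sqrt(38)/11552 = -22597*I*sqrt(38)/5776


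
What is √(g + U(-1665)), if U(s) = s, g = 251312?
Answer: √249647 ≈ 499.65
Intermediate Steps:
√(g + U(-1665)) = √(251312 - 1665) = √249647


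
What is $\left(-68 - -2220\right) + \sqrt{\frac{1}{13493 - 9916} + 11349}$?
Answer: $2152 + \frac{\sqrt{2963462302}}{511} \approx 2258.5$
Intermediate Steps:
$\left(-68 - -2220\right) + \sqrt{\frac{1}{13493 - 9916} + 11349} = \left(-68 + 2220\right) + \sqrt{\frac{1}{3577} + 11349} = 2152 + \sqrt{\frac{1}{3577} + 11349} = 2152 + \sqrt{\frac{40595374}{3577}} = 2152 + \frac{\sqrt{2963462302}}{511}$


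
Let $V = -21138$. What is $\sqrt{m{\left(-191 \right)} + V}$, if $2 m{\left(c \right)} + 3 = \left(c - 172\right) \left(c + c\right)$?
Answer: $\frac{19 \sqrt{534}}{2} \approx 219.53$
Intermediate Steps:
$m{\left(c \right)} = - \frac{3}{2} + c \left(-172 + c\right)$ ($m{\left(c \right)} = - \frac{3}{2} + \frac{\left(c - 172\right) \left(c + c\right)}{2} = - \frac{3}{2} + \frac{\left(-172 + c\right) 2 c}{2} = - \frac{3}{2} + \frac{2 c \left(-172 + c\right)}{2} = - \frac{3}{2} + c \left(-172 + c\right)$)
$\sqrt{m{\left(-191 \right)} + V} = \sqrt{\left(- \frac{3}{2} + \left(-191\right)^{2} - -32852\right) - 21138} = \sqrt{\left(- \frac{3}{2} + 36481 + 32852\right) - 21138} = \sqrt{\frac{138663}{2} - 21138} = \sqrt{\frac{96387}{2}} = \frac{19 \sqrt{534}}{2}$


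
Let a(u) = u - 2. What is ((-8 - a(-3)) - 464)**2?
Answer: 218089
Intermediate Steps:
a(u) = -2 + u
((-8 - a(-3)) - 464)**2 = ((-8 - (-2 - 3)) - 464)**2 = ((-8 - 1*(-5)) - 464)**2 = ((-8 + 5) - 464)**2 = (-3 - 464)**2 = (-467)**2 = 218089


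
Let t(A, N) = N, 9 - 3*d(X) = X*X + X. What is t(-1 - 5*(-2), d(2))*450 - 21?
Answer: 429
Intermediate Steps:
d(X) = 3 - X/3 - X²/3 (d(X) = 3 - (X*X + X)/3 = 3 - (X² + X)/3 = 3 - (X + X²)/3 = 3 + (-X/3 - X²/3) = 3 - X/3 - X²/3)
t(-1 - 5*(-2), d(2))*450 - 21 = (3 - ⅓*2 - ⅓*2²)*450 - 21 = (3 - ⅔ - ⅓*4)*450 - 21 = (3 - ⅔ - 4/3)*450 - 21 = 1*450 - 21 = 450 - 21 = 429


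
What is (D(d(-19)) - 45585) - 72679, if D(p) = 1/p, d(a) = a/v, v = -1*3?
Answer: -2247013/19 ≈ -1.1826e+5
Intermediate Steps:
v = -3
d(a) = -a/3 (d(a) = a/(-3) = a*(-⅓) = -a/3)
(D(d(-19)) - 45585) - 72679 = (1/(-⅓*(-19)) - 45585) - 72679 = (1/(19/3) - 45585) - 72679 = (3/19 - 45585) - 72679 = -866112/19 - 72679 = -2247013/19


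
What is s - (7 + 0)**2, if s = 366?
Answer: 317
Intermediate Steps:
s - (7 + 0)**2 = 366 - (7 + 0)**2 = 366 - 1*7**2 = 366 - 1*49 = 366 - 49 = 317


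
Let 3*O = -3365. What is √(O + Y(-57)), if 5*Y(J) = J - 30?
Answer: I*√256290/15 ≈ 33.75*I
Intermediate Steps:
Y(J) = -6 + J/5 (Y(J) = (J - 30)/5 = (-30 + J)/5 = -6 + J/5)
O = -3365/3 (O = (⅓)*(-3365) = -3365/3 ≈ -1121.7)
√(O + Y(-57)) = √(-3365/3 + (-6 + (⅕)*(-57))) = √(-3365/3 + (-6 - 57/5)) = √(-3365/3 - 87/5) = √(-17086/15) = I*√256290/15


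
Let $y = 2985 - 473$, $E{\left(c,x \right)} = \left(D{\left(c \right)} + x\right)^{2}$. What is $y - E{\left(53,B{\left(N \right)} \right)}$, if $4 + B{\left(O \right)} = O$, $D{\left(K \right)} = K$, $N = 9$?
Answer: $-852$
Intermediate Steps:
$B{\left(O \right)} = -4 + O$
$E{\left(c,x \right)} = \left(c + x\right)^{2}$
$y = 2512$ ($y = 2985 - 473 = 2512$)
$y - E{\left(53,B{\left(N \right)} \right)} = 2512 - \left(53 + \left(-4 + 9\right)\right)^{2} = 2512 - \left(53 + 5\right)^{2} = 2512 - 58^{2} = 2512 - 3364 = -852$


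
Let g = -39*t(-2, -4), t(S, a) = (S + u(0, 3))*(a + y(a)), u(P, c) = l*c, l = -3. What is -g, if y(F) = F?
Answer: 3432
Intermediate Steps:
u(P, c) = -3*c
t(S, a) = 2*a*(-9 + S) (t(S, a) = (S - 3*3)*(a + a) = (S - 9)*(2*a) = (-9 + S)*(2*a) = 2*a*(-9 + S))
g = -3432 (g = -78*(-4)*(-9 - 2) = -78*(-4)*(-11) = -39*88 = -3432)
-g = -1*(-3432) = 3432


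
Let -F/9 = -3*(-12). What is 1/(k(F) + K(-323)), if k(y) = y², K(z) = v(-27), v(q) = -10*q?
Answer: 1/105246 ≈ 9.5015e-6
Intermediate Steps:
K(z) = 270 (K(z) = -10*(-27) = 270)
F = -324 (F = -(-27)*(-12) = -9*36 = -324)
1/(k(F) + K(-323)) = 1/((-324)² + 270) = 1/(104976 + 270) = 1/105246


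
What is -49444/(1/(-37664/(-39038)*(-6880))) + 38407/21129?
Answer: 135355973589694393/412416951 ≈ 3.2820e+8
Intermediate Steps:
-49444/(1/(-37664/(-39038)*(-6880))) + 38407/21129 = -49444/(-1/6880/(-37664*(-1/39038))) + 38407*(1/21129) = -49444/(-1/6880/(18832/19519)) + 38407/21129 = -49444/((19519/18832)*(-1/6880)) + 38407/21129 = -49444/(-19519/129564160) + 38407/21129 = -49444*(-129564160/19519) + 38407/21129 = 6406170327040/19519 + 38407/21129 = 135355973589694393/412416951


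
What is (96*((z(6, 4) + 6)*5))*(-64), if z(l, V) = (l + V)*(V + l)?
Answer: -3256320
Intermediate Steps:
z(l, V) = (V + l)² (z(l, V) = (V + l)*(V + l) = (V + l)²)
(96*((z(6, 4) + 6)*5))*(-64) = (96*(((4 + 6)² + 6)*5))*(-64) = (96*((10² + 6)*5))*(-64) = (96*((100 + 6)*5))*(-64) = (96*(106*5))*(-64) = (96*530)*(-64) = 50880*(-64) = -3256320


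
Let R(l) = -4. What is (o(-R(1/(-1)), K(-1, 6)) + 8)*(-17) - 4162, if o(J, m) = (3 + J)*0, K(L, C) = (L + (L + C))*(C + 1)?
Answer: -4298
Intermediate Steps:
K(L, C) = (1 + C)*(C + 2*L) (K(L, C) = (L + (C + L))*(1 + C) = (C + 2*L)*(1 + C) = (1 + C)*(C + 2*L))
o(J, m) = 0
(o(-R(1/(-1)), K(-1, 6)) + 8)*(-17) - 4162 = (0 + 8)*(-17) - 4162 = 8*(-17) - 4162 = -136 - 4162 = -4298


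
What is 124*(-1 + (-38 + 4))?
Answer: -4340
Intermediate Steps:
124*(-1 + (-38 + 4)) = 124*(-1 - 34) = 124*(-35) = -4340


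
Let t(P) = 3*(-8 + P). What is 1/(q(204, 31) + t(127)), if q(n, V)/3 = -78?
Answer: 1/123 ≈ 0.0081301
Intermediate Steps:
q(n, V) = -234 (q(n, V) = 3*(-78) = -234)
t(P) = -24 + 3*P
1/(q(204, 31) + t(127)) = 1/(-234 + (-24 + 3*127)) = 1/(-234 + (-24 + 381)) = 1/(-234 + 357) = 1/123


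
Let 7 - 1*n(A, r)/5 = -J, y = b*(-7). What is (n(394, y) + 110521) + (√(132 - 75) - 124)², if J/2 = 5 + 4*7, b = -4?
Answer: 126319 - 248*√57 ≈ 1.2445e+5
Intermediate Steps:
J = 66 (J = 2*(5 + 4*7) = 2*(5 + 28) = 2*33 = 66)
y = 28 (y = -4*(-7) = 28)
n(A, r) = 365 (n(A, r) = 35 - (-5)*66 = 35 - 5*(-66) = 35 + 330 = 365)
(n(394, y) + 110521) + (√(132 - 75) - 124)² = (365 + 110521) + (√(132 - 75) - 124)² = 110886 + (√57 - 124)² = 110886 + (-124 + √57)²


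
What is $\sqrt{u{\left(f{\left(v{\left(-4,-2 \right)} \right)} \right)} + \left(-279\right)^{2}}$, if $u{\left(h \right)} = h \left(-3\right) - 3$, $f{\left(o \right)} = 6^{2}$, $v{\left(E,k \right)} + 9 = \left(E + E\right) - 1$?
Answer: $\sqrt{77730} \approx 278.8$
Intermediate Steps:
$v{\left(E,k \right)} = -10 + 2 E$ ($v{\left(E,k \right)} = -9 + \left(\left(E + E\right) - 1\right) = -9 + \left(2 E - 1\right) = -9 + \left(-1 + 2 E\right) = -10 + 2 E$)
$f{\left(o \right)} = 36$
$u{\left(h \right)} = -3 - 3 h$ ($u{\left(h \right)} = - 3 h - 3 = -3 - 3 h$)
$\sqrt{u{\left(f{\left(v{\left(-4,-2 \right)} \right)} \right)} + \left(-279\right)^{2}} = \sqrt{\left(-3 - 108\right) + \left(-279\right)^{2}} = \sqrt{\left(-3 - 108\right) + 77841} = \sqrt{-111 + 77841} = \sqrt{77730}$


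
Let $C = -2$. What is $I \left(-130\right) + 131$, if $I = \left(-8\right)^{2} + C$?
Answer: $-7929$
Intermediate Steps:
$I = 62$ ($I = \left(-8\right)^{2} - 2 = 64 - 2 = 62$)
$I \left(-130\right) + 131 = 62 \left(-130\right) + 131 = -8060 + 131 = -7929$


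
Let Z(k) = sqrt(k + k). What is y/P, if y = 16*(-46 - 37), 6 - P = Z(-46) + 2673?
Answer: 3541776/7112981 - 2656*I*sqrt(23)/7112981 ≈ 0.49793 - 0.0017908*I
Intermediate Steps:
Z(k) = sqrt(2)*sqrt(k) (Z(k) = sqrt(2*k) = sqrt(2)*sqrt(k))
P = -2667 - 2*I*sqrt(23) (P = 6 - (sqrt(2)*sqrt(-46) + 2673) = 6 - (sqrt(2)*(I*sqrt(46)) + 2673) = 6 - (2*I*sqrt(23) + 2673) = 6 - (2673 + 2*I*sqrt(23)) = 6 + (-2673 - 2*I*sqrt(23)) = -2667 - 2*I*sqrt(23) ≈ -2667.0 - 9.5917*I)
y = -1328 (y = 16*(-83) = -1328)
y/P = -1328/(-2667 - 2*I*sqrt(23))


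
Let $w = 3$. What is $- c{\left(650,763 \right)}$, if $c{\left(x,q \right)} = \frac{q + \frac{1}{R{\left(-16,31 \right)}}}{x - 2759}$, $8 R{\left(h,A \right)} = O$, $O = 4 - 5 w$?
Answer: $\frac{2795}{7733} \approx 0.36144$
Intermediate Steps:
$O = -11$ ($O = 4 - 15 = -11$)
$R{\left(h,A \right)} = - \frac{11}{8}$ ($R{\left(h,A \right)} = \frac{1}{8} \left(-11\right) = - \frac{11}{8}$)
$c{\left(x,q \right)} = \frac{- \frac{8}{11} + q}{-2759 + x}$ ($c{\left(x,q \right)} = \frac{q + \frac{1}{- \frac{11}{8}}}{x - 2759} = \frac{q - \frac{8}{11}}{-2759 + x} = \frac{- \frac{8}{11} + q}{-2759 + x}$)
$- c{\left(650,763 \right)} = - \frac{- \frac{8}{11} + 763}{-2759 + 650} = - \frac{8385}{\left(-2109\right) 11} = - \frac{\left(-1\right) 8385}{2109 \cdot 11} = \left(-1\right) \left(- \frac{2795}{7733}\right) = \frac{2795}{7733}$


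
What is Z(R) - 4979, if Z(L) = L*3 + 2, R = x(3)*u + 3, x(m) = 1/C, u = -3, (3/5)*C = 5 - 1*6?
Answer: -24813/5 ≈ -4962.6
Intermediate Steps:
C = -5/3 (C = 5*(5 - 1*6)/3 = 5*(5 - 6)/3 = (5/3)*(-1) = -5/3 ≈ -1.6667)
x(m) = -⅗ (x(m) = 1/(-5/3) = -⅗)
R = 24/5 (R = -⅗*(-3) + 3 = 9/5 + 3 = 24/5 ≈ 4.8000)
Z(L) = 2 + 3*L (Z(L) = 3*L + 2 = 2 + 3*L)
Z(R) - 4979 = (2 + 3*(24/5)) - 4979 = (2 + 72/5) - 4979 = 82/5 - 4979 = -24813/5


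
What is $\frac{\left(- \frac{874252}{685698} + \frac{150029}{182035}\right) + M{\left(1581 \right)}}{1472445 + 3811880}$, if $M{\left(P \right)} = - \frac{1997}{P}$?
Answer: $- \frac{18790571344696}{57934420301938418875} \approx -3.2434 \cdot 10^{-7}$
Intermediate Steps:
$\frac{\left(- \frac{874252}{685698} + \frac{150029}{182035}\right) + M{\left(1581 \right)}}{1472445 + 3811880} = \frac{\left(- \frac{874252}{685698} + \frac{150029}{182035}\right) - \frac{1997}{1581}}{1472445 + 3811880} = \frac{\left(\left(-874252\right) \frac{1}{685698} + 150029 \cdot \frac{1}{182035}\right) - \frac{1997}{1581}}{5284325} = \left(\left(- \frac{437126}{342849} + \frac{150029}{182035}\right) - \frac{1997}{1581}\right) \frac{1}{5284325} = \left(- \frac{28134938789}{62410517715} - \frac{1997}{1581}\right) \frac{1}{5284325} = \left(- \frac{18790571344696}{10963447611935}\right) \frac{1}{5284325} = - \frac{18790571344696}{57934420301938418875}$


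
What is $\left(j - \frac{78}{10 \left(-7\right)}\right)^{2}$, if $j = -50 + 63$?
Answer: $\frac{244036}{1225} \approx 199.21$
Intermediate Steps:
$j = 13$
$\left(j - \frac{78}{10 \left(-7\right)}\right)^{2} = \left(13 - \frac{78}{10 \left(-7\right)}\right)^{2} = \left(13 - \frac{78}{-70}\right)^{2} = \left(13 - - \frac{39}{35}\right)^{2} = \left(13 + \frac{39}{35}\right)^{2} = \left(\frac{494}{35}\right)^{2} = \frac{244036}{1225}$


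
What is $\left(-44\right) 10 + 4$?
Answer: $-436$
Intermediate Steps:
$\left(-44\right) 10 + 4 = -440 + 4 = -436$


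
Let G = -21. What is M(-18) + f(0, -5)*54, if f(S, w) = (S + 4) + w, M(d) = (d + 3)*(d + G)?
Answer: 531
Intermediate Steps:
M(d) = (-21 + d)*(3 + d) (M(d) = (d + 3)*(d - 21) = (3 + d)*(-21 + d) = (-21 + d)*(3 + d))
f(S, w) = 4 + S + w (f(S, w) = (4 + S) + w = 4 + S + w)
M(-18) + f(0, -5)*54 = (-63 + (-18)² - 18*(-18)) + (4 + 0 - 5)*54 = (-63 + 324 + 324) - 1*54 = 585 - 54 = 531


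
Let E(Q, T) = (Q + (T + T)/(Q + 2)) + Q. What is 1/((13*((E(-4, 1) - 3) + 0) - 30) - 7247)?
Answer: -1/7433 ≈ -0.00013454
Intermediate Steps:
E(Q, T) = 2*Q + 2*T/(2 + Q) (E(Q, T) = (Q + (2*T)/(2 + Q)) + Q = (Q + 2*T/(2 + Q)) + Q = 2*Q + 2*T/(2 + Q))
1/((13*((E(-4, 1) - 3) + 0) - 30) - 7247) = 1/((13*((2*(1 + (-4)**2 + 2*(-4))/(2 - 4) - 3) + 0) - 30) - 7247) = 1/((13*((2*(1 + 16 - 8)/(-2) - 3) + 0) - 30) - 7247) = 1/((13*((2*(-1/2)*9 - 3) + 0) - 30) - 7247) = 1/((13*((-9 - 3) + 0) - 30) - 7247) = 1/((13*(-12 + 0) - 30) - 7247) = 1/((13*(-12) - 30) - 7247) = 1/((-156 - 30) - 7247) = 1/(-186 - 7247) = 1/(-7433) = -1/7433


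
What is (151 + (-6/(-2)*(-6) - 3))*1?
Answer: 130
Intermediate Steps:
(151 + (-6/(-2)*(-6) - 3))*1 = (151 + (-6*(-½)*(-6) - 3))*1 = (151 + (3*(-6) - 3))*1 = (151 + (-18 - 3))*1 = (151 - 21)*1 = 130*1 = 130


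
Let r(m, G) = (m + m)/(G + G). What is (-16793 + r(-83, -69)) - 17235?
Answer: -2347849/69 ≈ -34027.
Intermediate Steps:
r(m, G) = m/G (r(m, G) = (2*m)/((2*G)) = (2*m)*(1/(2*G)) = m/G)
(-16793 + r(-83, -69)) - 17235 = (-16793 - 83/(-69)) - 17235 = (-16793 - 83*(-1/69)) - 17235 = (-16793 + 83/69) - 17235 = -1158634/69 - 17235 = -2347849/69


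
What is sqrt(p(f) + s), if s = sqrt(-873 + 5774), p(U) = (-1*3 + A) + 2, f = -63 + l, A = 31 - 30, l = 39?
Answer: sqrt(13)*29**(1/4) ≈ 8.3670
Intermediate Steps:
A = 1
f = -24 (f = -63 + 39 = -24)
p(U) = 0 (p(U) = (-1*3 + 1) + 2 = (-3 + 1) + 2 = -2 + 2 = 0)
s = 13*sqrt(29) (s = sqrt(4901) = 13*sqrt(29) ≈ 70.007)
sqrt(p(f) + s) = sqrt(0 + 13*sqrt(29)) = sqrt(13*sqrt(29)) = sqrt(13)*29**(1/4)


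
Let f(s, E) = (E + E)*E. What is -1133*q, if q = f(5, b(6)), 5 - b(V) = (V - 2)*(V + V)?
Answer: -4189834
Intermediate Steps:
b(V) = 5 - 2*V*(-2 + V) (b(V) = 5 - (V - 2)*(V + V) = 5 - (-2 + V)*2*V = 5 - 2*V*(-2 + V))
f(s, E) = 2*E² (f(s, E) = (2*E)*E = 2*E²)
q = 3698 (q = 2*(5 - 2*6² + 4*6)² = 2*(5 - 2*36 + 24)² = 2*(5 - 72 + 24)² = 2*(-43)² = 2*1849 = 3698)
-1133*q = -1133*3698 = -4189834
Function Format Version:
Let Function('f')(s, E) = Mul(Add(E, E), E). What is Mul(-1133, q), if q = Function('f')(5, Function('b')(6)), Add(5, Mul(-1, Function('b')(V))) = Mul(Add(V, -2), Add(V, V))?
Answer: -4189834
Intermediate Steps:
Function('b')(V) = Add(5, Mul(-2, V, Add(-2, V))) (Function('b')(V) = Add(5, Mul(-1, Mul(Add(V, -2), Add(V, V)))) = Add(5, Mul(-1, Mul(Add(-2, V), Mul(2, V)))) = Add(5, Mul(-1, Mul(2, V, Add(-2, V)))) = Add(5, Mul(-2, V, Add(-2, V))))
Function('f')(s, E) = Mul(2, Pow(E, 2)) (Function('f')(s, E) = Mul(Mul(2, E), E) = Mul(2, Pow(E, 2)))
q = 3698 (q = Mul(2, Pow(Add(5, Mul(-2, Pow(6, 2)), Mul(4, 6)), 2)) = Mul(2, Pow(Add(5, Mul(-2, 36), 24), 2)) = Mul(2, Pow(Add(5, -72, 24), 2)) = Mul(2, Pow(-43, 2)) = Mul(2, 1849) = 3698)
Mul(-1133, q) = Mul(-1133, 3698) = -4189834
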